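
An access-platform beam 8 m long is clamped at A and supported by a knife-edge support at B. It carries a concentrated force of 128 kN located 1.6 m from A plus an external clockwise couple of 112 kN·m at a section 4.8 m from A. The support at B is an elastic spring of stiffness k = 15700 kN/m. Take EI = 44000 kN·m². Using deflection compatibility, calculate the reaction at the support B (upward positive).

Remove the prop at B; the released (primary) structure is a cantilever built in at A.
Downward deflection at the released point B due to the loads:
  point load 128 at a = 1.6: Pa²(3L − a)/(6EI) = 1223/EI
  clockwise couple 112 at a = 4.8: M₀a(2L − a)/(2EI) = 3011/EI
  δ_0 = 4234/EI
Tip deflection under a unit load at B: L³/(3EI) = 170.7/EI.
With EI = 44000 kN·m²: δ_0 = 0.096225 m and δ_{BB} = 0.003879 m/kN.
Compatibility — the spring shortens by R_B/k under the reaction it provides: δ_0 − R_B·δ_{BB} = R_B/k. With 1/k = 0.000064 m/kN, R_B = δ_0 / (δ_{BB} + 1/k) = 0.096225 / (0.003879 + 0.000064) = 24.41 kN.

R_B = 24.41 kN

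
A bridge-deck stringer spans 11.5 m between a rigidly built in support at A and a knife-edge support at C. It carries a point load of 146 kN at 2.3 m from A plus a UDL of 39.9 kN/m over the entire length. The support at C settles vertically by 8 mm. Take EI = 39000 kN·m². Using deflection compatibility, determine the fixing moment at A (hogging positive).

M_A = 908.5 kN·m

Remove the prop at C; the released (primary) structure is a cantilever built in at A.
Deflection at C on the released cantilever, summing each load's contribution:
  point load 146 at a = 2.3: Pa²(3L − a)/(6EI) = 4145/EI
  UDL 39.9: wL⁴/(8EI) = 87232/EI
  δ_0 = 91377/EI
Flexibility coefficient — unit upward force at C: δ_{CC} = L³/(3EI) = 507/EI.
With EI = 39000 kN·m²: δ_0 = 2.343 m and δ_{CC} = 0.012999 m/kN.
Compatibility — the beam at C must follow the support down by 0.008 m: δ_0 − R_C·δ_{CC} = 0.008, so R_C = (2.343 − 0.008)/0.012999 = 179.6 kN.
Moment equilibrium about A: M_A = Σ(load moments about A) − R_C·L = 2974 − 179.6×11.5 = 908.5 kN·m.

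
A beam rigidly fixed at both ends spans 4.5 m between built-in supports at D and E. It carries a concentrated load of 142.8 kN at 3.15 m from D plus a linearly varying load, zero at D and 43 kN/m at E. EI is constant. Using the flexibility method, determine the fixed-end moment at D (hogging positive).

M_D = 69.51 kN·m

Release both end moments; the primary structure is a simply-supported span DE with redundants M_D and M_E.
End rotations of the released simple span under the applied load (×1/EI):
  at D: point load 142.8 at a = 3.15: Pab(L + b)/(6LEI) = 131.6/EI
  at E: point load 142.8 at a = 3.15: Pab(L + a)/(6LEI) = 172.1/EI
  at D: triangular load, peak 43: 7w₀L³/(360EI) = 76.19/EI
  at E: triangular load, peak 43: w₀L³/(45EI) = 87.08/EI
  θ_D0 = 207.8/EI,  θ_E0 = 259.1/EI
Flexibility coefficients: a unit moment at one end gives L/(3EI) there and L/(6EI) at the far end, so f₁₁ = f₂₂ = 1.5/EI and f₁₂ = f₂₁ = 0.75/EI.
Compatibility — zero rotation at each built-in end:
  1.5 M_D + 0.75 M_E = 207.8
  0.75 M_D + 1.5 M_E = 259.1
Solving the pair gives M_D = 69.51 kN·m and M_E = 138 kN·m (hogging).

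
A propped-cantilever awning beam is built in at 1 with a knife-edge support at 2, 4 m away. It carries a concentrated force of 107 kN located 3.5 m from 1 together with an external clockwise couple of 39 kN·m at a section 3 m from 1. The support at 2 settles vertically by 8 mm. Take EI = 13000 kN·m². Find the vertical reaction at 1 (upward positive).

Remove the prop at 2; the released (primary) structure is a cantilever built in at 1.
Primary-structure tip deflection at 2 by superposition:
  point load 107 at a = 3.5: Pa²(3L − a)/(6EI) = 1857/EI
  clockwise couple 39 at a = 3: M₀a(2L − a)/(2EI) = 292.5/EI
  δ_0 = 2149/EI
Flexibility coefficient — unit upward force at 2: δ_{22} = L³/(3EI) = 21.33/EI.
With EI = 13000 kN·m²: δ_0 = 0.16534 m and δ_{22} = 0.001641 m/kN.
Compatibility — the beam at 2 must follow the support down by 0.008 m: δ_0 − R_2·δ_{22} = 0.008, so R_2 = (0.16534 − 0.008)/0.001641 = 95.88 kN.
Vertical equilibrium: R_1 = ΣP − R_2 = 107 − 95.88 = 11.12 kN.

R_1 = 11.12 kN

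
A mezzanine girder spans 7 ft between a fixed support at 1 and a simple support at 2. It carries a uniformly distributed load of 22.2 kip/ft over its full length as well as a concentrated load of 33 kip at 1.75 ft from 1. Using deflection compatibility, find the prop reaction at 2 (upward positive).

R_2 = 61.11 kip

Take the reaction at 2 as the redundant and release it; the primary structure is a cantilever fixed at 1.
Primary-structure tip deflection at 2 by superposition:
  UDL 22.2: wL⁴/(8EI) = 6663/EI
  point load 33 at a = 1.75: Pa²(3L − a)/(6EI) = 324.2/EI
  δ_0 = 6987/EI
Tip deflection under a unit load at 2: L³/(3EI) = 114.3/EI.
Compatibility at 2: δ_0 − R_2·δ_{22} = 0, so R_2 = 6987/114.3 = 61.11 kip.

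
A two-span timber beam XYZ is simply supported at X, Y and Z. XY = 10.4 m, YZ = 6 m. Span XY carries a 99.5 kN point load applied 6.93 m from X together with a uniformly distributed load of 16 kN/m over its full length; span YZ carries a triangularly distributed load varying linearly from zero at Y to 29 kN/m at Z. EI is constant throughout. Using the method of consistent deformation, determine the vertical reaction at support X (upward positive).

Insert a hinge at Y; M_Y is the redundant, and each span becomes simply supported.
Rotations at Y on the released spans (each span's end-slope, ×1/EI):
  span XY: point load 99.5 at a = 6.93: Pab(L + a)/(6LEI) = 664.5/EI
  span XY: UDL 16: wL³/(24EI) = 749.9/EI
  span YZ: triangular load, peak 29: 7w₀L³/(360EI) = 121.8/EI
  relative rotation θ_0 = (1414 + 121.8)/EI = 1536/EI
A unit hogging moment at Y produces rotation L₁/(3EI) + L₂/(3EI) = 5.467/EI.
Compatibility: M_Y·(L₁+L₂)/(3EI) = θ_0, giving M_Y = 281 kN·m (hogging).
Span XY, ΣM about X with M_Y applied at Y: R_Y^{XY}·10.4 = 1555 + 281, so R_Y^{XY} = 176.5 kN and R_X = 265.9 − 176.5 = 89.38 kN.

R_X = 89.38 kN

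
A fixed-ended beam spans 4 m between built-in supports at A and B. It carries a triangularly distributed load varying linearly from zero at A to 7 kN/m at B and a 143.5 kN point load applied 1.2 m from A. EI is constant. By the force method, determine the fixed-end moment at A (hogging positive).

M_A = 88.11 kN·m

Release both end moments; the primary structure is a simply-supported span AB with redundants M_A and M_B.
End rotations of the released simple span under the applied load (×1/EI):
  at A: triangular load, peak 7: 7w₀L³/(360EI) = 8.711/EI
  at B: triangular load, peak 7: w₀L³/(45EI) = 9.956/EI
  at A: point load 143.5 at a = 1.2: Pab(L + b)/(6LEI) = 136.6/EI
  at B: point load 143.5 at a = 1.2: Pab(L + a)/(6LEI) = 104.5/EI
  θ_A0 = 145.3/EI,  θ_B0 = 114.4/EI
Flexibility coefficients: a unit moment at one end gives L/(3EI) there and L/(6EI) at the far end, so f₁₁ = f₂₂ = 1.333/EI and f₁₂ = f₂₁ = 0.6667/EI.
Compatibility — zero rotation at each built-in end:
  1.333 M_A + 0.6667 M_B = 145.3
  0.6667 M_A + 1.333 M_B = 114.4
Solving the pair gives M_A = 88.11 kN·m and M_B = 41.76 kN·m (hogging).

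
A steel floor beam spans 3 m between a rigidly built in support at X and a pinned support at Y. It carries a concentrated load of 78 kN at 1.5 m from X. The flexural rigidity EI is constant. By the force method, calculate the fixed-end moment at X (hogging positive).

Choose R_Y as the redundant. The primary structure is the cantilever fixed at X.
Primary-structure tip deflection at Y by superposition:
  point load 78 at a = 1.5: Pa²(3L − a)/(6EI) = 219.4/EI
Flexibility coefficient — unit upward force at Y: δ_{YY} = L³/(3EI) = 9/EI.
Compatibility at Y: δ_0 − R_Y·δ_{YY} = 0, so R_Y = 219.4/9 = 24.38 kN.
Moment equilibrium about X: M_X = Σ(load moments about X) − R_Y·L = 117 − 24.38×3 = 43.88 kN·m.

M_X = 43.88 kN·m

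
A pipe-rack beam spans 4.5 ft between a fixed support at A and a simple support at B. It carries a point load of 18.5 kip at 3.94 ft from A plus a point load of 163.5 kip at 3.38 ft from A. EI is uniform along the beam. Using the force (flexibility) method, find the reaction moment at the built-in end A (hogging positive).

M_A = 90.99 kip·ft

Remove the prop at B; the released (primary) structure is a cantilever built in at A.
Primary-structure tip deflection at B by superposition:
  point load 18.5 at a = 3.94: Pa²(3L − a)/(6EI) = 457.6/EI
  point load 163.5 at a = 3.38: Pa²(3L − a)/(6EI) = 3151/EI
  δ_0 = 3608/EI
Flexibility coefficient — unit upward force at B: δ_{BB} = L³/(3EI) = 30.38/EI.
Compatibility at B: δ_0 − R_B·δ_{BB} = 0, so R_B = 3608/30.38 = 118.8 kip.
Moment equilibrium about A: M_A = Σ(load moments about A) − R_B·L = 625.5 − 118.8×4.5 = 90.99 kip·ft.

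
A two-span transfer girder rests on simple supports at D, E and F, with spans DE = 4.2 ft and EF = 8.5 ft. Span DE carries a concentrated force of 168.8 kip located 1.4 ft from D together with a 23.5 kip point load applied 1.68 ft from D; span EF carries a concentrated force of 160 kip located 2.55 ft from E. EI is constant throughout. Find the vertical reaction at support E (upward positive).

Release continuity at E by inserting a hinge; the redundant is the internal moment M_E. The primary structure is two simply-supported spans DE and EF.
Discontinuity in slope at E on the released structure — sum the simple-span end rotations:
  span DE: point load 168.8 at a = 1.4: Pab(L + a)/(6LEI) = 147/EI
  span DE: point load 23.5 at a = 1.68: Pab(L + a)/(6LEI) = 23.21/EI
  span EF: point load 160 at a = 2.55: Pab(L + b)/(6LEI) = 687.8/EI
  relative rotation θ_0 = (170.3 + 687.8)/EI = 858.1/EI
A unit hogging moment at E produces rotation L₁/(3EI) + L₂/(3EI) = 4.233/EI.
Compatibility: M_E·(L₁+L₂)/(3EI) = θ_0, giving M_E = 202.7 kip·ft (hogging).
Span DE, ΣM about D with M_E applied at E: R_E^{DE}·4.2 = 275.8 + 202.7, so R_E^{DE} = 113.9 kip and R_D = 192.3 − 113.9 = 78.37 kip.
Span EF, ΣM about F: R_E^{EF}·8.5 = 952 + 202.7, so R_E^{EF} = 135.8 kip and R_F = 160 − 135.8 = 24.15 kip.
R_E = 113.9 + 135.8 = 249.8 kip.

R_E = 249.8 kip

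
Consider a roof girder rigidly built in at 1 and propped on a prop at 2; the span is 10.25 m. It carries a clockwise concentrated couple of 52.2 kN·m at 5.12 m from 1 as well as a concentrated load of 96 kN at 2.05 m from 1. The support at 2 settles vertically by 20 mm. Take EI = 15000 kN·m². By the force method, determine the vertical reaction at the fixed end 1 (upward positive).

R_1 = 85.73 kN

Take the reaction at 2 as the redundant and release it; the primary structure is a cantilever fixed at 1.
Deflection at 2 on the released cantilever, summing each load's contribution:
  clockwise couple 52.2 at a = 5.12: M₀a(2L − a)/(2EI) = 2055/EI
  point load 96 at a = 2.05: Pa²(3L − a)/(6EI) = 1930/EI
  δ_0 = 3985/EI
Flexibility coefficient — unit upward force at 2: δ_{22} = L³/(3EI) = 359/EI.
With EI = 15000 kN·m²: δ_0 = 0.26567 m and δ_{22} = 0.023931 m/kN.
Compatibility — the beam at 2 must follow the support down by 0.02 m: δ_0 − R_2·δ_{22} = 0.02, so R_2 = (0.26567 − 0.02)/0.023931 = 10.27 kN.
Vertical equilibrium: R_1 = ΣP − R_2 = 96 − 10.27 = 85.73 kN.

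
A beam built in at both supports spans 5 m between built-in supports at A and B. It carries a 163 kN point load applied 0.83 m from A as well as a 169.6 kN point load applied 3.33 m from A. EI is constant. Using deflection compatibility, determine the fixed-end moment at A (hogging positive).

Release both end moments; the primary structure is a simply-supported span AB with redundants M_A and M_B.
End rotations of the released simple span under the applied load (×1/EI):
  at A: point load 163 at a = 0.83: Pab(L + b)/(6LEI) = 172.4/EI
  at B: point load 163 at a = 0.83: Pab(L + a)/(6LEI) = 109.6/EI
  at A: point load 169.6 at a = 3.33: Pab(L + b)/(6LEI) = 209.7/EI
  at B: point load 169.6 at a = 3.33: Pab(L + a)/(6LEI) = 261.9/EI
  θ_A0 = 382.1/EI,  θ_B0 = 371.5/EI
Flexibility coefficients: a unit moment at one end gives L/(3EI) there and L/(6EI) at the far end, so f₁₁ = f₂₂ = 1.667/EI and f₁₂ = f₂₁ = 0.8333/EI.
Compatibility — zero rotation at each built-in end:
  1.667 M_A + 0.8333 M_B = 382.1
  0.8333 M_A + 1.667 M_B = 371.5
Solving the pair gives M_A = 157.1 kN·m and M_B = 144.4 kN·m (hogging).

M_A = 157.1 kN·m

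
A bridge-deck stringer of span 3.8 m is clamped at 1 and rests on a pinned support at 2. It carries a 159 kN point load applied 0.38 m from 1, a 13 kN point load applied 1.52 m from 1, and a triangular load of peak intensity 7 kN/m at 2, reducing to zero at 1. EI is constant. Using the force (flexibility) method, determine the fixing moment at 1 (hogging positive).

Take the reaction at 2 as the redundant and release it; the primary structure is a cantilever fixed at 1.
Deflection at 2 on the released cantilever, summing each load's contribution:
  point load 159 at a = 0.38: Pa²(3L − a)/(6EI) = 42.17/EI
  point load 13 at a = 1.52: Pa²(3L − a)/(6EI) = 49.46/EI
  triangular load, peak 7 at the free end: 11w₀L⁴/(120EI) = 133.8/EI
  δ_0 = 225.4/EI
Flexibility coefficient — unit upward force at 2: δ_{22} = L³/(3EI) = 18.29/EI.
Compatibility at 2: δ_0 − R_2·δ_{22} = 0, so R_2 = 225.4/18.29 = 12.32 kN.
Moment equilibrium about 1: M_1 = Σ(load moments about 1) − R_2·L = 113.9 − 12.32×3.8 = 67.04 kN·m.

M_1 = 67.04 kN·m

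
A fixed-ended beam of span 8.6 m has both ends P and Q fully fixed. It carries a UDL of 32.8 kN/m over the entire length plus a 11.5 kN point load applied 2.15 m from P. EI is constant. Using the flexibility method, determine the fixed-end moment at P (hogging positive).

M_P = 216.1 kN·m

Take the two fixed-end moments M_P, M_Q as redundants; the released structure is the simple span PQ.
Simple-span end rotations at P and Q under the given loads:
  at P: UDL 32.8: wL³/(24EI) = 869.3/EI
  at Q: UDL 32.8: wL³/(24EI) = 869.3/EI
  at P: point load 11.5 at a = 2.15: Pab(L + b)/(6LEI) = 46.51/EI
  at Q: point load 11.5 at a = 2.15: Pab(L + a)/(6LEI) = 33.22/EI
  θ_P0 = 915.8/EI,  θ_Q0 = 902.5/EI
Flexibility coefficients: a unit moment at one end gives L/(3EI) there and L/(6EI) at the far end, so f₁₁ = f₂₂ = 2.867/EI and f₁₂ = f₂₁ = 1.433/EI.
Compatibility — zero rotation at each built-in end:
  2.867 M_P + 1.433 M_Q = 915.8
  1.433 M_P + 2.867 M_Q = 902.5
Solving the pair gives M_P = 216.1 kN·m and M_Q = 206.8 kN·m (hogging).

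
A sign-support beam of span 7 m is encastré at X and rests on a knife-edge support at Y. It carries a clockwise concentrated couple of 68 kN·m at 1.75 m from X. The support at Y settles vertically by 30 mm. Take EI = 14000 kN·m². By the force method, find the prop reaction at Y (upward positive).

Remove the prop at Y; the released (primary) structure is a cantilever built in at X.
Free-end deflection of the primary structure under the applied loading (downward +):
  clockwise couple 68 at a = 1.75: M₀a(2L − a)/(2EI) = 728.9/EI
Flexibility coefficient — unit upward force at Y: δ_{YY} = L³/(3EI) = 114.3/EI.
With EI = 14000 kN·m²: δ_0 = 0.052062 m and δ_{YY} = 0.008167 m/kN.
Compatibility — the beam at Y must follow the support down by 0.03 m: δ_0 − R_Y·δ_{YY} = 0.03, so R_Y = (0.052062 − 0.03)/0.008167 = 2.702 kN.

R_Y = 2.702 kN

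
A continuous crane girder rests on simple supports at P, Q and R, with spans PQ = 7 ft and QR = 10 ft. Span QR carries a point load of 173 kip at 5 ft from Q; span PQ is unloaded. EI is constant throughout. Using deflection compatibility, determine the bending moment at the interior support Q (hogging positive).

M_Q = 190.8 kip·ft

Take M_Q as the redundant. Released structure: two simple spans PQ and QR with a hinge at Q.
Discontinuity in slope at Q on the released structure — sum the simple-span end rotations:
  span QR: point load 173 at a = 5: Pab(L + b)/(6LEI) = 1081/EI
  relative rotation θ_0 = (0 + 1081)/EI = 1081/EI
A unit hogging moment at Q produces rotation L₁/(3EI) + L₂/(3EI) = 5.667/EI.
Slope continuity at Q: θ_0 = M_Q·5.667/EI, so M_Q = 1081/5.667 = 190.8 kip·ft (hogging).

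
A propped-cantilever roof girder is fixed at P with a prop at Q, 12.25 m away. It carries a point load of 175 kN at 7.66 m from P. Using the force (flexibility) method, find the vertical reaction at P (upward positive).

Release the roller at Q. Primary structure: cantilever fixed at P.
Deflection at Q on the released cantilever, summing each load's contribution:
  point load 175 at a = 7.66: Pa²(3L − a)/(6EI) = 49784/EI
Flexibility coefficient — unit upward force at Q: δ_{QQ} = L³/(3EI) = 612.8/EI.
The prop prevents deflection at Q: R_Q = δ_0/δ_{QQ} = 49784/612.8 = 81.25 kN.
Vertical equilibrium: R_P = ΣP − R_Q = 175 − 81.25 = 93.75 kN.

R_P = 93.75 kN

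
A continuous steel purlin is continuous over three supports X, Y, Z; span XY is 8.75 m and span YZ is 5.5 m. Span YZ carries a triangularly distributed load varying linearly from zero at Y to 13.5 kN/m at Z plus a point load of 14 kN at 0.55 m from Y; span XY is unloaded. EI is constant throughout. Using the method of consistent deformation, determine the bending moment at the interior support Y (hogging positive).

M_Y = 11.74 kN·m

Take M_Y as the redundant. Released structure: two simple spans XY and YZ with a hinge at Y.
Rotations at Y on the released spans (each span's end-slope, ×1/EI):
  span YZ: triangular load, peak 13.5: 7w₀L³/(360EI) = 43.67/EI
  span YZ: point load 14 at a = 0.55: Pab(L + b)/(6LEI) = 12.07/EI
  relative rotation θ_0 = (0 + 55.74)/EI = 55.74/EI
A unit hogging moment at Y produces rotation L₁/(3EI) + L₂/(3EI) = 4.75/EI.
Slope continuity at Y: θ_0 = M_Y·4.75/EI, so M_Y = 55.74/4.75 = 11.74 kN·m (hogging).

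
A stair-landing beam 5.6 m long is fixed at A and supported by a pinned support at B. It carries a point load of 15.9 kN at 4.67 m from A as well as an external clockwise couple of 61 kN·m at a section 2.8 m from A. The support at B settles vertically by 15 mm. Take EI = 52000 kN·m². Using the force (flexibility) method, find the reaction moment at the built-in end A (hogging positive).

Choose R_B as the redundant. The primary structure is the cantilever fixed at A.
Deflection at B on the released cantilever, summing each load's contribution:
  point load 15.9 at a = 4.67: Pa²(3L − a)/(6EI) = 701/EI
  clockwise couple 61 at a = 2.8: M₀a(2L − a)/(2EI) = 717.4/EI
  δ_0 = 1418/EI
Tip deflection under a unit load at B: L³/(3EI) = 58.54/EI.
With EI = 52000 kN·m²: δ_0 = 0.027277 m and δ_{BB} = 0.001126 m/kN.
Compatibility — the beam at B must follow the support down by 0.015 m: δ_0 − R_B·δ_{BB} = 0.015, so R_B = (0.027277 − 0.015)/0.001126 = 10.91 kN.
Moment equilibrium about A: M_A = Σ(load moments about A) − R_B·L = 135.3 − 10.91×5.6 = 74.18 kN·m.

M_A = 74.18 kN·m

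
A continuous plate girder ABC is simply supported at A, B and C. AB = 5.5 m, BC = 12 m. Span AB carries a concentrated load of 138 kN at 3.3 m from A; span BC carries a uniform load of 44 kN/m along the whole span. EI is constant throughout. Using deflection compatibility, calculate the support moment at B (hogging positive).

M_B = 588.9 kN·m

Take M_B as the redundant. Released structure: two simple spans AB and BC with a hinge at B.
End slopes at the hinge B, treating each span as simply supported:
  span AB: point load 138 at a = 3.3: Pab(L + a)/(6LEI) = 267.2/EI
  span BC: UDL 44: wL³/(24EI) = 3168/EI
  relative rotation θ_0 = (267.2 + 3168)/EI = 3435/EI
A unit hogging moment at B produces rotation L₁/(3EI) + L₂/(3EI) = 5.833/EI.
Compatibility: M_B·(L₁+L₂)/(3EI) = θ_0, giving M_B = 588.9 kN·m (hogging).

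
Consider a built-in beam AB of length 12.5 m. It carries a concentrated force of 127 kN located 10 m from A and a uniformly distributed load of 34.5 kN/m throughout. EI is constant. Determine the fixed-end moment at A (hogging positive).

Release both end moments; the primary structure is a simply-supported span AB with redundants M_A and M_B.
End rotations of the released simple span under the applied load (×1/EI):
  at A: point load 127 at a = 10: Pab(L + b)/(6LEI) = 635/EI
  at B: point load 127 at a = 10: Pab(L + a)/(6LEI) = 952.5/EI
  at A: UDL 34.5: wL³/(24EI) = 2808/EI
  at B: UDL 34.5: wL³/(24EI) = 2808/EI
  θ_A0 = 3443/EI,  θ_B0 = 3760/EI
Flexibility coefficients: a unit moment at one end gives L/(3EI) there and L/(6EI) at the far end, so f₁₁ = f₂₂ = 4.167/EI and f₁₂ = f₂₁ = 2.083/EI.
Compatibility — zero rotation at each built-in end:
  4.167 M_A + 2.083 M_B = 3443
  2.083 M_A + 4.167 M_B = 3760
Solving the pair gives M_A = 500 kN·m and M_B = 652.4 kN·m (hogging).

M_A = 500 kN·m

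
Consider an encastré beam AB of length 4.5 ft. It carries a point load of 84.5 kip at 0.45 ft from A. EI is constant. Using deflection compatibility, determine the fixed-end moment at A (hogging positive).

M_A = 30.8 kip·ft

Release both end moments; the primary structure is a simply-supported span AB with redundants M_A and M_B.
End rotations of the released simple span under the applied load (×1/EI):
  at A: point load 84.5 at a = 0.45: Pab(L + b)/(6LEI) = 48.77/EI
  at B: point load 84.5 at a = 0.45: Pab(L + a)/(6LEI) = 28.23/EI
  θ_A0 = 48.77/EI,  θ_B0 = 28.23/EI
Flexibility coefficients: a unit moment at one end gives L/(3EI) there and L/(6EI) at the far end, so f₁₁ = f₂₂ = 1.5/EI and f₁₂ = f₂₁ = 0.75/EI.
Compatibility — zero rotation at each built-in end:
  1.5 M_A + 0.75 M_B = 48.77
  0.75 M_A + 1.5 M_B = 28.23
Solving the pair gives M_A = 30.8 kip·ft and M_B = 3.422 kip·ft (hogging).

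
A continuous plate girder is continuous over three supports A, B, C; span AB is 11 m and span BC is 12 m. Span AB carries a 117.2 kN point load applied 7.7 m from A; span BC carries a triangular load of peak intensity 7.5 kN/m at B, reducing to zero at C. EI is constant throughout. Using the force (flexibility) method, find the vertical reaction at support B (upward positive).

R_B = 137.8 kN

Take M_B as the redundant. Released structure: two simple spans AB and BC with a hinge at B.
Discontinuity in slope at B on the released structure — sum the simple-span end rotations:
  span AB: point load 117.2 at a = 7.7: Pab(L + a)/(6LEI) = 843.8/EI
  span BC: triangular load, peak 7.5: w₀L³/(45EI) = 288/EI
  relative rotation θ_0 = (843.8 + 288)/EI = 1132/EI
A unit hogging moment at B produces rotation L₁/(3EI) + L₂/(3EI) = 7.667/EI.
Compatibility: M_B·(L₁+L₂)/(3EI) = θ_0, giving M_B = 147.6 kN·m (hogging).
Span AB, ΣM about A with M_B applied at B: R_B^{AB}·11 = 902.4 + 147.6, so R_B^{AB} = 95.46 kN and R_A = 117.2 − 95.46 = 21.74 kN.
Span BC, ΣM about C: R_B^{BC}·12 = 360 + 147.6, so R_B^{BC} = 42.3 kN and R_C = 45 − 42.3 = 2.698 kN.
R_B = 95.46 + 42.3 = 137.8 kN.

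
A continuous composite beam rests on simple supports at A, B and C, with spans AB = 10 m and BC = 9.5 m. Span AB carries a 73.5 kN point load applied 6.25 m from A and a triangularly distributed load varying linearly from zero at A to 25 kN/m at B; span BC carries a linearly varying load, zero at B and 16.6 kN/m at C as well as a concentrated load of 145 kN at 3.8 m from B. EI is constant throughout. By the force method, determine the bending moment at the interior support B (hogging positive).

Insert a hinge at B; M_B is the redundant, and each span becomes simply supported.
End slopes at the hinge B, treating each span as simply supported:
  span AB: point load 73.5 at a = 6.25: Pab(L + a)/(6LEI) = 466.6/EI
  span AB: triangular load, peak 25: w₀L³/(45EI) = 555.6/EI
  span BC: triangular load, peak 16.6: 7w₀L³/(360EI) = 276.7/EI
  span BC: point load 145 at a = 3.8: Pab(L + b)/(6LEI) = 837.5/EI
  relative rotation θ_0 = (1022 + 1114)/EI = 2136/EI
A unit hogging moment at B produces rotation L₁/(3EI) + L₂/(3EI) = 6.5/EI.
Slope continuity at B: θ_0 = M_B·6.5/EI, so M_B = 2136/6.5 = 328.7 kN·m (hogging).

M_B = 328.7 kN·m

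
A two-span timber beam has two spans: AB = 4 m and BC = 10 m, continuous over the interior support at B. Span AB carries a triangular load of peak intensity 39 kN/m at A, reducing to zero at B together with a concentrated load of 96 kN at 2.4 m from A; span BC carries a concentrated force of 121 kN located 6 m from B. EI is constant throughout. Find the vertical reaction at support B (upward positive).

Take M_B as the redundant. Released structure: two simple spans AB and BC with a hinge at B.
Discontinuity in slope at B on the released structure — sum the simple-span end rotations:
  span AB: triangular load, peak 39: 7w₀L³/(360EI) = 48.53/EI
  span AB: point load 96 at a = 2.4: Pab(L + a)/(6LEI) = 98.3/EI
  span BC: point load 121 at a = 6: Pab(L + b)/(6LEI) = 677.6/EI
  relative rotation θ_0 = (146.8 + 677.6)/EI = 824.4/EI
A unit hogging moment at B produces rotation L₁/(3EI) + L₂/(3EI) = 4.667/EI.
Compatibility: M_B·(L₁+L₂)/(3EI) = θ_0, giving M_B = 176.7 kN·m (hogging).
Span AB, ΣM about A with M_B applied at B: R_B^{AB}·4 = 334.4 + 176.7, so R_B^{AB} = 127.8 kN and R_A = 174 − 127.8 = 46.23 kN.
Span BC, ΣM about C: R_B^{BC}·10 = 484 + 176.7, so R_B^{BC} = 66.07 kN and R_C = 121 − 66.07 = 54.93 kN.
R_B = 127.8 + 66.07 = 193.8 kN.

R_B = 193.8 kN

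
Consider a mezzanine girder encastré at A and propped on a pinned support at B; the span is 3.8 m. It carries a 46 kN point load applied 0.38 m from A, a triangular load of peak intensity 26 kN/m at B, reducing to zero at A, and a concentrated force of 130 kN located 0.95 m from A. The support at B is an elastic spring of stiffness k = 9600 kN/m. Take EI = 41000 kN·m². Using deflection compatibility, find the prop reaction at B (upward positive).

R_B = 31.62 kN

Remove the prop at B; the released (primary) structure is a cantilever built in at A.
Free-end deflection of the primary structure under the applied loading (downward +):
  point load 46 at a = 0.38: Pa²(3L − a)/(6EI) = 12.2/EI
  triangular load, peak 26 at the free end: 11w₀L⁴/(120EI) = 497/EI
  point load 130 at a = 0.95: Pa²(3L − a)/(6EI) = 204.3/EI
  δ_0 = 713.5/EI
Tip deflection under a unit load at B: L³/(3EI) = 18.29/EI.
With EI = 41000 kN·m²: δ_0 = 0.017402 m and δ_{BB} = 0.000446 m/kN.
Compatibility — the spring shortens by R_B/k under the reaction it provides: δ_0 − R_B·δ_{BB} = R_B/k. With 1/k = 0.000104 m/kN, R_B = δ_0 / (δ_{BB} + 1/k) = 0.017402 / (0.000446 + 0.000104) = 31.62 kN.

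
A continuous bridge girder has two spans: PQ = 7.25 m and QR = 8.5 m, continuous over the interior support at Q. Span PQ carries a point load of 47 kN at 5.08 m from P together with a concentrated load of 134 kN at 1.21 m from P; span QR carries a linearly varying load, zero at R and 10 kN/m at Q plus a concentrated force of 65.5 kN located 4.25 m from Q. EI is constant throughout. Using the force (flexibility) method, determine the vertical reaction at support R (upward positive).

R_R = 29.67 kN

Take M_Q as the redundant. Released structure: two simple spans PQ and QR with a hinge at Q.
Rotations at Q on the released spans (each span's end-slope, ×1/EI):
  span PQ: point load 47 at a = 5.08: Pab(L + a)/(6LEI) = 146.9/EI
  span PQ: point load 134 at a = 1.21: Pab(L + a)/(6LEI) = 190.5/EI
  span QR: triangular load, peak 10: w₀L³/(45EI) = 136.5/EI
  span QR: point load 65.5 at a = 4.25: Pab(L + b)/(6LEI) = 295.8/EI
  relative rotation θ_0 = (337.3 + 432.2)/EI = 769.6/EI
A unit hogging moment at Q produces rotation L₁/(3EI) + L₂/(3EI) = 5.25/EI.
Compatibility: M_Q·(L₁+L₂)/(3EI) = θ_0, giving M_Q = 146.6 kN·m (hogging).
Span QR, ΣM about R: R_Q^{QR}·8.5 = 519.2 + 146.6, so R_Q^{QR} = 78.33 kN and R_R = 108 − 78.33 = 29.67 kN.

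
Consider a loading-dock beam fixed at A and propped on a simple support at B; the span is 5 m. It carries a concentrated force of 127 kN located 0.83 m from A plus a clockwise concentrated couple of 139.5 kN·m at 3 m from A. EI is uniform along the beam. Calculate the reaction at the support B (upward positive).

R_B = 40.11 kN

Choose R_B as the redundant. The primary structure is the cantilever fixed at A.
Primary-structure tip deflection at B by superposition:
  point load 127 at a = 0.83: Pa²(3L − a)/(6EI) = 206.6/EI
  clockwise couple 139.5 at a = 3: M₀a(2L − a)/(2EI) = 1465/EI
  δ_0 = 1671/EI
Flexibility coefficient — unit upward force at B: δ_{BB} = L³/(3EI) = 41.67/EI.
The prop prevents deflection at B: R_B = δ_0/δ_{BB} = 1671/41.67 = 40.11 kN.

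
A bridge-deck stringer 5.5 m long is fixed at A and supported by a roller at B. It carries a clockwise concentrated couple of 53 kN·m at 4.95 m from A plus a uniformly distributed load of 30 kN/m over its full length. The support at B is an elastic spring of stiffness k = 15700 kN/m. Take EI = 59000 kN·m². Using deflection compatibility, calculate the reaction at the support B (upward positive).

R_B = 71.35 kN

Release the roller at B. Primary structure: cantilever fixed at A.
Deflection at B on the released cantilever, summing each load's contribution:
  clockwise couple 53 at a = 4.95: M₀a(2L − a)/(2EI) = 793.6/EI
  UDL 30: wL⁴/(8EI) = 3431/EI
  δ_0 = 4225/EI
Flexibility coefficient — unit upward force at B: δ_{BB} = L³/(3EI) = 55.46/EI.
With EI = 59000 kN·m²: δ_0 = 0.071612 m and δ_{BB} = 0.00094 m/kN.
Compatibility — the spring shortens by R_B/k under the reaction it provides: δ_0 − R_B·δ_{BB} = R_B/k. With 1/k = 0.000064 m/kN, R_B = δ_0 / (δ_{BB} + 1/k) = 0.071612 / (0.00094 + 0.000064) = 71.35 kN.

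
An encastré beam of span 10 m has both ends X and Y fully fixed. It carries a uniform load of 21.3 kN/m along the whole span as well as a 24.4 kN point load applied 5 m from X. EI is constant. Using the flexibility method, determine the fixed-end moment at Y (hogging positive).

M_Y = 208 kN·m

Take the two fixed-end moments M_X, M_Y as redundants; the released structure is the simple span XY.
On the primary (simply-supported) span, the end slopes from the loading are:
  at X: UDL 21.3: wL³/(24EI) = 887.5/EI
  at Y: UDL 21.3: wL³/(24EI) = 887.5/EI
  at X: point load 24.4 at a = 5: Pab(L + b)/(6LEI) = 152.5/EI
  at Y: point load 24.4 at a = 5: Pab(L + a)/(6LEI) = 152.5/EI
  θ_X0 = 1040/EI,  θ_Y0 = 1040/EI
Flexibility coefficients: a unit moment at one end gives L/(3EI) there and L/(6EI) at the far end, so f₁₁ = f₂₂ = 3.333/EI and f₁₂ = f₂₁ = 1.667/EI.
Compatibility — zero rotation at each built-in end:
  3.333 M_X + 1.667 M_Y = 1040
  1.667 M_X + 3.333 M_Y = 1040
Solving the pair gives M_X = 208 kN·m and M_Y = 208 kN·m (hogging).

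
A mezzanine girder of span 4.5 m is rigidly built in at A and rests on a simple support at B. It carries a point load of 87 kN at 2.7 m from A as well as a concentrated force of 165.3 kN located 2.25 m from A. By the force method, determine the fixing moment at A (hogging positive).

Take the reaction at B as the redundant and release it; the primary structure is a cantilever fixed at A.
Free-end deflection of the primary structure under the applied loading (downward +):
  point load 87 at a = 2.7: Pa²(3L − a)/(6EI) = 1142/EI
  point load 165.3 at a = 2.25: Pa²(3L − a)/(6EI) = 1569/EI
  δ_0 = 2711/EI
Flexibility coefficient — unit upward force at B: δ_{BB} = L³/(3EI) = 30.38/EI.
The prop prevents deflection at B: R_B = δ_0/δ_{BB} = 2711/30.38 = 89.24 kN.
Moment equilibrium about A: M_A = Σ(load moments about A) − R_B·L = 606.8 − 89.24×4.5 = 205.2 kN·m.

M_A = 205.2 kN·m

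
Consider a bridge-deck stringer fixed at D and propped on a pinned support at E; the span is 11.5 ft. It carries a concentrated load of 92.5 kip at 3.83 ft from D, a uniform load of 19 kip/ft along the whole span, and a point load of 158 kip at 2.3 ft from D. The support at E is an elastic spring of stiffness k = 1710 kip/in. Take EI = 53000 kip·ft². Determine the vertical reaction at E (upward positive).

Take the reaction at E as the redundant and release it; the primary structure is a cantilever fixed at D.
Downward deflection at the released point E due to the loads:
  point load 92.5 at a = 3.83: Pa²(3L − a)/(6EI) = 6936/EI
  UDL 19: wL⁴/(8EI) = 41539/EI
  point load 158 at a = 2.3: Pa²(3L − a)/(6EI) = 4486/EI
  δ_0 = 52960/EI
Flexibility coefficient — unit upward force at E: δ_{EE} = L³/(3EI) = 507/EI.
With EI = 53000 kip·ft²: δ_0 = 0.99925 ft and δ_{EE} = 0.009565 ft/kip.
Compatibility — the spring shortens by R_E/k under the reaction it provides: δ_0 − R_E·δ_{EE} = R_E/k. With 1/k = 1/(1710×12) ft/kip = 0.000049 ft/kip, R_E = δ_0 / (δ_{EE} + 1/k) = 0.99925 / (0.009565 + 0.000049) = 103.9 kip.

R_E = 103.9 kip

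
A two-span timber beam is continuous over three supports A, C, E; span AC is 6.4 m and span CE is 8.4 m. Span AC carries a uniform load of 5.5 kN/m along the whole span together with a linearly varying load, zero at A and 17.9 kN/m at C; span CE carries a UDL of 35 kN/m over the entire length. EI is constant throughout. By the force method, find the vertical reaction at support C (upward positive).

R_C = 260.2 kN

Release continuity at C by inserting a hinge; the redundant is the internal moment M_C. The primary structure is two simply-supported spans AC and CE.
Discontinuity in slope at C on the released structure — sum the simple-span end rotations:
  span AC: UDL 5.5: wL³/(24EI) = 60.07/EI
  span AC: triangular load, peak 17.9: w₀L³/(45EI) = 104.3/EI
  span CE: UDL 35: wL³/(24EI) = 864.4/EI
  relative rotation θ_0 = (164.3 + 864.4)/EI = 1029/EI
A unit hogging moment at C produces rotation L₁/(3EI) + L₂/(3EI) = 4.933/EI.
Slope continuity at C: θ_0 = M_C·4.933/EI, so M_C = 1029/4.933 = 208.5 kN·m (hogging).
Span AC, ΣM about A with M_C applied at C: R_C^{AC}·6.4 = 357 + 208.5, so R_C^{AC} = 88.37 kN and R_A = 92.48 − 88.37 = 4.112 kN.
Span CE, ΣM about E: R_C^{CE}·8.4 = 1235 + 208.5, so R_C^{CE} = 171.8 kN and R_E = 294 − 171.8 = 122.2 kN.
R_C = 88.37 + 171.8 = 260.2 kN.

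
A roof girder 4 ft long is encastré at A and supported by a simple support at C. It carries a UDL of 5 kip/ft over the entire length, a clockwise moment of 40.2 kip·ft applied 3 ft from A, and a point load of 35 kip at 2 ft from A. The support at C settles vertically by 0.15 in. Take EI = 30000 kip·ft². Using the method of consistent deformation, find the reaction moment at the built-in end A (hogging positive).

Choose R_C as the redundant. The primary structure is the cantilever fixed at A.
Primary-structure tip deflection at C by superposition:
  UDL 5: wL⁴/(8EI) = 160/EI
  clockwise couple 40.2 at a = 3: M₀a(2L − a)/(2EI) = 301.5/EI
  point load 35 at a = 2: Pa²(3L − a)/(6EI) = 233.3/EI
  δ_0 = 694.8/EI
Flexibility coefficient — unit upward force at C: δ_{CC} = L³/(3EI) = 21.33/EI.
With EI = 30000 kip·ft²: δ_0 = 0.023161 ft and δ_{CC} = 0.000711 ft/kip.
Compatibility — the beam at C must follow the support down by 0.0125 ft: δ_0 − R_C·δ_{CC} = 0.0125, so R_C = (0.023161 − 0.0125)/0.000711 = 14.99 kip.
Moment equilibrium about A: M_A = Σ(load moments about A) − R_C·L = 150.2 − 14.99×4 = 90.23 kip·ft.

M_A = 90.23 kip·ft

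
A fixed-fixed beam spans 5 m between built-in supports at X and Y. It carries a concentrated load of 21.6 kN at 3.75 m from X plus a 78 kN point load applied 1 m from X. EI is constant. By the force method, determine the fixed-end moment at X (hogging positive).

M_X = 54.98 kN·m

Release both end moments; the primary structure is a simply-supported span XY with redundants M_X and M_Y.
Simple-span end rotations at X and Y under the given loads:
  at X: point load 21.6 at a = 3.75: Pab(L + b)/(6LEI) = 21.09/EI
  at Y: point load 21.6 at a = 3.75: Pab(L + a)/(6LEI) = 29.53/EI
  at X: point load 78 at a = 1: Pab(L + b)/(6LEI) = 93.6/EI
  at Y: point load 78 at a = 1: Pab(L + a)/(6LEI) = 62.4/EI
  θ_X0 = 114.7/EI,  θ_Y0 = 91.93/EI
Flexibility coefficients: a unit moment at one end gives L/(3EI) there and L/(6EI) at the far end, so f₁₁ = f₂₂ = 1.667/EI and f₁₂ = f₂₁ = 0.8333/EI.
Compatibility — zero rotation at each built-in end:
  1.667 M_X + 0.8333 M_Y = 114.7
  0.8333 M_X + 1.667 M_Y = 91.93
Solving the pair gives M_X = 54.98 kN·m and M_Y = 27.67 kN·m (hogging).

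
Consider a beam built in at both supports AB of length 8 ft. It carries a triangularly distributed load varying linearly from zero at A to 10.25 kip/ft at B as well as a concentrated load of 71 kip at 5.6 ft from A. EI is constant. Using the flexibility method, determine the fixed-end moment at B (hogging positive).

Take the two fixed-end moments M_A, M_B as redundants; the released structure is the simple span AB.
End rotations of the released simple span under the applied load (×1/EI):
  at A: triangular load, peak 10.25: 7w₀L³/(360EI) = 102/EI
  at B: triangular load, peak 10.25: w₀L³/(45EI) = 116.6/EI
  at A: point load 71 at a = 5.6: Pab(L + b)/(6LEI) = 206.8/EI
  at B: point load 71 at a = 5.6: Pab(L + a)/(6LEI) = 270.4/EI
  θ_A0 = 308.8/EI,  θ_B0 = 387/EI
Flexibility coefficients: a unit moment at one end gives L/(3EI) there and L/(6EI) at the far end, so f₁₁ = f₂₂ = 2.667/EI and f₁₂ = f₂₁ = 1.333/EI.
Compatibility — zero rotation at each built-in end:
  2.667 M_A + 1.333 M_B = 308.8
  1.333 M_A + 2.667 M_B = 387
Solving the pair gives M_A = 57.65 kip·ft and M_B = 116.3 kip·ft (hogging).

M_B = 116.3 kip·ft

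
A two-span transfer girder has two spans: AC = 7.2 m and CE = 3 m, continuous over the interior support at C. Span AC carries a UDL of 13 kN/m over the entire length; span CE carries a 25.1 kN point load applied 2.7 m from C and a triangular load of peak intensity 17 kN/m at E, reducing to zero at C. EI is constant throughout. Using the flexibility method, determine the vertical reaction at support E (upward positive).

R_E = 18.53 kN

Release continuity at C by inserting a hinge; the redundant is the internal moment M_C. The primary structure is two simply-supported spans AC and CE.
Discontinuity in slope at C on the released structure — sum the simple-span end rotations:
  span AC: UDL 13: wL³/(24EI) = 202.2/EI
  span CE: point load 25.1 at a = 2.7: Pab(L + b)/(6LEI) = 3.727/EI
  span CE: triangular load, peak 17: 7w₀L³/(360EI) = 8.925/EI
  relative rotation θ_0 = (202.2 + 12.65)/EI = 214.8/EI
A unit hogging moment at C produces rotation L₁/(3EI) + L₂/(3EI) = 3.4/EI.
Slope continuity at C: θ_0 = M_C·3.4/EI, so M_C = 214.8/3.4 = 63.18 kN·m (hogging).
Span CE, ΣM about E: R_C^{CE}·3 = 33.03 + 63.18, so R_C^{CE} = 32.07 kN and R_E = 50.6 − 32.07 = 18.53 kN.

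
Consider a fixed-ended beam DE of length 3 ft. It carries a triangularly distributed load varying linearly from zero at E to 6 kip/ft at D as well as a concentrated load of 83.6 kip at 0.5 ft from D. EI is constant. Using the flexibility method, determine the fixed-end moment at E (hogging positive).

M_E = 7.606 kip·ft

Release both end moments; the primary structure is a simply-supported span DE with redundants M_D and M_E.
On the primary (simply-supported) span, the end slopes from the loading are:
  at D: triangular load, peak 6: w₀L³/(45EI) = 3.6/EI
  at E: triangular load, peak 6: 7w₀L³/(360EI) = 3.15/EI
  at D: point load 83.6 at a = 0.5: Pab(L + b)/(6LEI) = 31.93/EI
  at E: point load 83.6 at a = 0.5: Pab(L + a)/(6LEI) = 20.32/EI
  θ_D0 = 35.53/EI,  θ_E0 = 23.47/EI
Flexibility coefficients: a unit moment at one end gives L/(3EI) there and L/(6EI) at the far end, so f₁₁ = f₂₂ = 1/EI and f₁₂ = f₂₁ = 0.5/EI.
Compatibility — zero rotation at each built-in end:
  1 M_D + 0.5 M_E = 35.53
  0.5 M_D + 1 M_E = 23.47
Solving the pair gives M_D = 31.73 kip·ft and M_E = 7.606 kip·ft (hogging).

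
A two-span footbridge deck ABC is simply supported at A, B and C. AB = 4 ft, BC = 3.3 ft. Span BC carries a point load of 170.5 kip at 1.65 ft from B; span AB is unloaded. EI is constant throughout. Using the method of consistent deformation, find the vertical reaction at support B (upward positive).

R_B = 111.6 kip

Take M_B as the redundant. Released structure: two simple spans AB and BC with a hinge at B.
Rotations at B on the released spans (each span's end-slope, ×1/EI):
  span BC: point load 170.5 at a = 1.65: Pab(L + b)/(6LEI) = 116/EI
  relative rotation θ_0 = (0 + 116)/EI = 116/EI
A unit hogging moment at B produces rotation L₁/(3EI) + L₂/(3EI) = 2.433/EI.
Compatibility: M_B·(L₁+L₂)/(3EI) = θ_0, giving M_B = 47.69 kip·ft (hogging).
Span AB, ΣM about A with M_B applied at B: R_B^{AB}·4 = 0 + 47.69, so R_B^{AB} = 11.92 kip and R_A = 0 − 11.92 = -11.92 kip.
Span BC, ΣM about C: R_B^{BC}·3.3 = 281.3 + 47.69, so R_B^{BC} = 99.7 kip and R_C = 170.5 − 99.7 = 70.8 kip.
R_B = 11.92 + 99.7 = 111.6 kip.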